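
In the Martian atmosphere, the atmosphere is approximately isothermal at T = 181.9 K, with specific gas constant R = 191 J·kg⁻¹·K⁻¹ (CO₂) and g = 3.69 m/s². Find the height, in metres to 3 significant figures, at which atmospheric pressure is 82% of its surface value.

z ≈ 1870 m

Scale height: H = RT/g = 191 × 181.9 / 3.69 = 9415.4 m.
Set P/P₀ = exp(−z/H) = 0.82, so z = −H ln(0.82).
−ln(0.82) = 0.19845; z = 9415.4 × 0.19845 = 1868.5 m.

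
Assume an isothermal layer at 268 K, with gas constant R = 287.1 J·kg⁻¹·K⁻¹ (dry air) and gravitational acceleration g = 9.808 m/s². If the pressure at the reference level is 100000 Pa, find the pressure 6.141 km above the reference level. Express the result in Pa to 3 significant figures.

Scale height: H = RT/g = 287.1 × 268 / 9.808 = 7844.9 m.
Barometric formula: P = P₀ exp(−z/H).
z/H = 6141.0/7844.9 = 0.78280; exp(−0.78280) = 0.45712.
P = 100000 × 0.45712 = 45712 Pa.

P ≈ 45700 Pa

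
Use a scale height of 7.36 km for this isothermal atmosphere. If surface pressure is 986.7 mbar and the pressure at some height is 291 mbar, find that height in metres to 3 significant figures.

z ≈ 8990 m

Invert the barometric formula: z = H ln(P₀/P).
P₀/P = 986.7/291 = 3.3907; ln(3.3907) = 1.2210.
z = 7360.0 × 1.2210 = 8986.6 m.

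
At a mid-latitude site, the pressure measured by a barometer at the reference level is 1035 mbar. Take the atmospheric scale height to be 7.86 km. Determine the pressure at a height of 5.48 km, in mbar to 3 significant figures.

P ≈ 515 mbar

Barometric formula: P = P₀ exp(−z/H).
z/H = 5480.0/7860.0 = 0.69720; exp(−0.69720) = 0.49798.
P = 1035 × 0.49798 = 515.41 mbar.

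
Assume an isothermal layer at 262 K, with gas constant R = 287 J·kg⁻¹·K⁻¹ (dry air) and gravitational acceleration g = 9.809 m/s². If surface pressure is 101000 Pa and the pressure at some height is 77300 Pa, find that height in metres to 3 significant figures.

z ≈ 2050 m

Scale height: H = RT/g = 287 × 262 / 9.809 = 7665.8 m.
Invert the barometric formula: z = H ln(P₀/P).
P₀/P = 101000/77300 = 1.3066; ln(1.3066) = 0.26743.
z = 7665.8 × 0.26743 = 2050.1 m.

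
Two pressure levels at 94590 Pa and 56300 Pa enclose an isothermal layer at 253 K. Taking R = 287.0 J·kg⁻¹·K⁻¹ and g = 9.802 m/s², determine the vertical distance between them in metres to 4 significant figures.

Hypsometric equation: Δz = (R T̄/g) ln(P₁/P₂).
R T̄/g = 287.0 × 253 / 9.802 = 7407.8 m.
ln(94590/56300) = ln(1.6801) = 0.51885.
Δz = 7407.8 × 0.51885 = 3843.5 m.

Δz ≈ 3844 m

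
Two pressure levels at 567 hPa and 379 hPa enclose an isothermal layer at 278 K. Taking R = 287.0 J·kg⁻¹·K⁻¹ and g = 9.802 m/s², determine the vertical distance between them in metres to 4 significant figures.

Δz ≈ 3279 m

Hypsometric equation: Δz = (R T̄/g) ln(P₁/P₂).
R T̄/g = 287.0 × 278 / 9.802 = 8139.8 m.
ln(567/379) = ln(1.4960) = 0.40279.
Δz = 8139.8 × 0.40279 = 3278.6 m.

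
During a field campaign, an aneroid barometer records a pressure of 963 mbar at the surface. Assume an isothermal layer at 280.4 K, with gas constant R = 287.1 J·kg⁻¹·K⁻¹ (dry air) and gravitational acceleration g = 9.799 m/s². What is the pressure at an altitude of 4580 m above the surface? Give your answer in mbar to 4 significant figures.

P ≈ 551.5 mbar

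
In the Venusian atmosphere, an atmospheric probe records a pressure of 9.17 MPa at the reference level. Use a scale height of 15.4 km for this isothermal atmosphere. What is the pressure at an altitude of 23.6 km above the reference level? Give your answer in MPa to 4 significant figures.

P ≈ 1.981 MPa

Barometric formula: P = P₀ exp(−z/H).
z/H = 23600/15400 = 1.5325; exp(−1.5325) = 0.21600.
P = 9.17 × 0.21600 = 1.9807 MPa.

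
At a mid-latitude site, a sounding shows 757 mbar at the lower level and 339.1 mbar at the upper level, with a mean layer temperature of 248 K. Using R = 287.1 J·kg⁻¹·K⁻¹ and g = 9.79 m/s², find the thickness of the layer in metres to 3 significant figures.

Δz ≈ 5840 m

Hypsometric equation: Δz = (R T̄/g) ln(P₁/P₂).
R T̄/g = 287.1 × 248 / 9.79 = 7272.8 m.
ln(757/339.1) = ln(2.2324) = 0.80308.
Δz = 7272.8 × 0.80308 = 5840.6 m.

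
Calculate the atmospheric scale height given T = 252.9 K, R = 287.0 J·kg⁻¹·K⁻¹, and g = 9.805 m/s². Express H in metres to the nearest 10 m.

H ≈ 7400 m

The scale height of an isothermal atmosphere is H = RT/g.
H = 287.0 × 252.9 / 9.805 = 72582/9.805 = 7402.5 m.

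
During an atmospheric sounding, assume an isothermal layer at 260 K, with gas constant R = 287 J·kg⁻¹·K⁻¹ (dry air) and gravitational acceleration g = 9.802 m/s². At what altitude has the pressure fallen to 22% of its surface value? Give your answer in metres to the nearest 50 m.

z ≈ 11550 m

Scale height: H = RT/g = 287 × 260 / 9.802 = 7612.7 m.
Set P/P₀ = exp(−z/H) = 0.22, so z = −H ln(0.22).
−ln(0.22) = 1.5141; z = 7612.7 × 1.5141 = 11526 m.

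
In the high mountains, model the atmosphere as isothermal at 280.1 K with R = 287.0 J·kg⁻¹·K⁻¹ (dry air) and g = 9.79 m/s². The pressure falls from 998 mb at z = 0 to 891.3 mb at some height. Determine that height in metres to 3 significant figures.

Scale height: H = RT/g = 287.0 × 280.1 / 9.79 = 8211.3 m.
Invert the barometric formula: z = H ln(P₀/P).
P₀/P = 998/891.3 = 1.1197; ln(1.1197) = 0.11306.
z = 8211.3 × 0.11306 = 928.37 m.

z ≈ 928 m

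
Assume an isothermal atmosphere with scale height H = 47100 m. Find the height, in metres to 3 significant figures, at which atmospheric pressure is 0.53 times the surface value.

Set P/P₀ = exp(−z/H) = 0.53, so z = −H ln(0.53).
−ln(0.53) = 0.63488; z = 47100 × 0.63488 = 29903 m.

z ≈ 29900 m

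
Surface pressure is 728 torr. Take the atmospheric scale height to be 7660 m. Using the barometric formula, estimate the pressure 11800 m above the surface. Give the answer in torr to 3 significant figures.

Barometric formula: P = P₀ exp(−z/H).
z/H = 11800/7660.0 = 1.5405; exp(−1.5405) = 0.21427.
P = 728 × 0.21427 = 155.99 torr.

P ≈ 156 torr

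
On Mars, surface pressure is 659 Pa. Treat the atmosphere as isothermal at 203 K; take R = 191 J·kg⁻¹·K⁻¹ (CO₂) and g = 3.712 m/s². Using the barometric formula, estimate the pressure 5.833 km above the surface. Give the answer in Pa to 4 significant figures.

Scale height: H = RT/g = 191 × 203 / 3.712 = 10445 m.
Barometric formula: P = P₀ exp(−z/H).
z/H = 5833.0/10445 = 0.55845; exp(−0.55845) = 0.57210.
P = 659 × 0.57210 = 377.01 Pa.

P ≈ 377.0 Pa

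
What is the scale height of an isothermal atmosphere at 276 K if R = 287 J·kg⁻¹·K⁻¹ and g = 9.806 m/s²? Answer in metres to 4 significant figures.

H ≈ 8078 m

The scale height of an isothermal atmosphere is H = RT/g.
H = 287 × 276 / 9.806 = 79212/9.806 = 8077.9 m.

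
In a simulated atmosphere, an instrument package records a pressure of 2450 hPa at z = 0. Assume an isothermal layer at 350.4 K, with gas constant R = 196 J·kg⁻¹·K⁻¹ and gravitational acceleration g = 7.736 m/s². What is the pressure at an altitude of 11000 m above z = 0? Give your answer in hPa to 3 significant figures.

Scale height: H = RT/g = 196 × 350.4 / 7.736 = 8877.8 m.
Barometric formula: P = P₀ exp(−z/H).
z/H = 11000/8877.8 = 1.2390; exp(−1.2390) = 0.28967.
P = 2450 × 0.28967 = 709.69 hPa.

P ≈ 710 hPa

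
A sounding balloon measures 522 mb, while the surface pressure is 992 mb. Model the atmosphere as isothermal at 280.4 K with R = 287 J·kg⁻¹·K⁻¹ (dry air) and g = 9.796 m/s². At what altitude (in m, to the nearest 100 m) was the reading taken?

z ≈ 5300 m

Scale height: H = RT/g = 287 × 280.4 / 9.796 = 8215.1 m.
Invert the barometric formula: z = H ln(P₀/P).
P₀/P = 992/522 = 1.9004; ln(1.9004) = 0.64206.
z = 8215.1 × 0.64206 = 5274.6 m.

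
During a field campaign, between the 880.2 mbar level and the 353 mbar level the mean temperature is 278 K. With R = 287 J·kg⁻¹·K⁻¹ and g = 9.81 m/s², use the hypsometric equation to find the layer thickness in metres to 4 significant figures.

Hypsometric equation: Δz = (R T̄/g) ln(P₁/P₂).
R T̄/g = 287 × 278 / 9.81 = 8133.1 m.
ln(880.2/353) = ln(2.4935) = 0.91369.
Δz = 8133.1 × 0.91369 = 7431.1 m.

Δz ≈ 7431 m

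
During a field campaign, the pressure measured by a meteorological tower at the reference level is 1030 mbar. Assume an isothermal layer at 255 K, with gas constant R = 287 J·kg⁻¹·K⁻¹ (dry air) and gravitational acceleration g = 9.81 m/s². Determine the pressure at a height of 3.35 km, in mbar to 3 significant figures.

Scale height: H = RT/g = 287 × 255 / 9.81 = 7460.2 m.
Barometric formula: P = P₀ exp(−z/H).
z/H = 3350.0/7460.2 = 0.44905; exp(−0.44905) = 0.63823.
P = 1030 × 0.63823 = 657.38 mbar.

P ≈ 657 mbar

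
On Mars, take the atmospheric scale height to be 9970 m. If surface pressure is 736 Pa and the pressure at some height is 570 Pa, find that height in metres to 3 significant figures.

Invert the barometric formula: z = H ln(P₀/P).
P₀/P = 736/570 = 1.2912; ln(1.2912) = 0.25557.
z = 9970.0 × 0.25557 = 2548.0 m.

z ≈ 2550 m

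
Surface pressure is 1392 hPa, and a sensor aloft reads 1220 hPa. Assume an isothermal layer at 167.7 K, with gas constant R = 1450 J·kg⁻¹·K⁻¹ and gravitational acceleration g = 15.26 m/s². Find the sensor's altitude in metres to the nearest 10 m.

Scale height: H = RT/g = 1450 × 167.7 / 15.26 = 15935 m.
Invert the barometric formula: z = H ln(P₀/P).
P₀/P = 1392/1220 = 1.1410; ln(1.1410) = 0.13191.
z = 15935 × 0.13191 = 2102.0 m.

z ≈ 2100 m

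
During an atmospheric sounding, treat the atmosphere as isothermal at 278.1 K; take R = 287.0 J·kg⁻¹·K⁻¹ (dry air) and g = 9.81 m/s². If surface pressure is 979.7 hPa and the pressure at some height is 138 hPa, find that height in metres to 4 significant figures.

Scale height: H = RT/g = 287.0 × 278.1 / 9.81 = 8136.1 m.
Invert the barometric formula: z = H ln(P₀/P).
P₀/P = 979.7/138 = 7.0993; ln(7.0993) = 1.9600.
z = 8136.1 × 1.9600 = 15947 m.

z ≈ 15950 m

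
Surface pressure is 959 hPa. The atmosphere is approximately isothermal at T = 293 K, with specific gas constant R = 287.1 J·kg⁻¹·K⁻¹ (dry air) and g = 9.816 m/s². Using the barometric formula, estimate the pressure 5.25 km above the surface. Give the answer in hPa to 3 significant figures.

Scale height: H = RT/g = 287.1 × 293 / 9.816 = 8569.7 m.
Barometric formula: P = P₀ exp(−z/H).
z/H = 5250.0/8569.7 = 0.61262; exp(−0.61262) = 0.54193.
P = 959 × 0.54193 = 519.71 hPa.

P ≈ 520 hPa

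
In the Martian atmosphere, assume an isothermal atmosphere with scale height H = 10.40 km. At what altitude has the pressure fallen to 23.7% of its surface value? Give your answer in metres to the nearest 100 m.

Set P/P₀ = exp(−z/H) = 0.237, so z = −H ln(0.237).
−ln(0.237) = 1.4397; z = 10400 × 1.4397 = 14973 m.

z ≈ 15000 m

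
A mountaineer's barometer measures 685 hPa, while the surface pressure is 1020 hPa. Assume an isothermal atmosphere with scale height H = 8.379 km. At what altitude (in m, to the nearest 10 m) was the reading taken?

z ≈ 3340 m

Invert the barometric formula: z = H ln(P₀/P).
P₀/P = 1020/685 = 1.4891; ln(1.4891) = 0.39817.
z = 8379.0 × 0.39817 = 3336.3 m.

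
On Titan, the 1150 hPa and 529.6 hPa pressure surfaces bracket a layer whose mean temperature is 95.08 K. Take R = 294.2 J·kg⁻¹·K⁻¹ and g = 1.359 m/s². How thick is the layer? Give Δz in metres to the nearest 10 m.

Hypsometric equation: Δz = (R T̄/g) ln(P₁/P₂).
R T̄/g = 294.2 × 95.08 / 1.359 = 20583 m.
ln(1150/529.6) = ln(2.1715) = 0.77542.
Δz = 20583 × 0.77542 = 15960 m.

Δz ≈ 15960 m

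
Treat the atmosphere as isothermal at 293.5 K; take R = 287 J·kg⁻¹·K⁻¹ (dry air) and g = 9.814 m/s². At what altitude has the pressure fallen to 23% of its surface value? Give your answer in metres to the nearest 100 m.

z ≈ 12600 m

Scale height: H = RT/g = 287 × 293.5 / 9.814 = 8583.1 m.
Set P/P₀ = exp(−z/H) = 0.23, so z = −H ln(0.23).
−ln(0.23) = 1.4697; z = 8583.1 × 1.4697 = 12615 m.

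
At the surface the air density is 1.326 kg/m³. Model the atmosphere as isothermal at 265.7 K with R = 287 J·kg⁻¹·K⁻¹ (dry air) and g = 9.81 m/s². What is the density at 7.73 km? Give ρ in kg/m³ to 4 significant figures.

ρ ≈ 0.4905 kg/m³

Scale height: H = RT/g = 287 × 265.7 / 9.81 = 7773.3 m.
In an isothermal atmosphere, density decays like pressure: ρ = ρ₀ exp(−z/H).
z/H = 7730.0/7773.3 = 0.99443; exp(−0.99443) = 0.36993.
ρ = 1.326 × 0.36993 = 0.49053 kg/m³.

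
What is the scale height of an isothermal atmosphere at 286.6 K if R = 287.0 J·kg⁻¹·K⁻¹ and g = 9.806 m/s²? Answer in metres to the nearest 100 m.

The scale height of an isothermal atmosphere is H = RT/g.
H = 287.0 × 286.6 / 9.806 = 82254/9.806 = 8388.1 m.

H ≈ 8400 m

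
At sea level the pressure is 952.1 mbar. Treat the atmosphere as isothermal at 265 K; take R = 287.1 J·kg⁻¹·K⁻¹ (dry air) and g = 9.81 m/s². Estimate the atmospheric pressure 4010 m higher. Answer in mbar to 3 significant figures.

P ≈ 568 mbar

Scale height: H = RT/g = 287.1 × 265 / 9.81 = 7755.5 m.
Barometric formula: P = P₀ exp(−z/H).
z/H = 4010.0/7755.5 = 0.51705; exp(−0.51705) = 0.59628.
P = 952.1 × 0.59628 = 567.72 mbar.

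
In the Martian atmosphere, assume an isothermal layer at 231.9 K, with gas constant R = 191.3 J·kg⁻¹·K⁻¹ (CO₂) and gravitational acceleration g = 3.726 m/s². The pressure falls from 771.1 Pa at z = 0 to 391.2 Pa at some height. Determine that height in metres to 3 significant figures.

Scale height: H = RT/g = 191.3 × 231.9 / 3.726 = 11906 m.
Invert the barometric formula: z = H ln(P₀/P).
P₀/P = 771.1/391.2 = 1.9711; ln(1.9711) = 0.67859.
z = 11906 × 0.67859 = 8079.3 m.

z ≈ 8080 m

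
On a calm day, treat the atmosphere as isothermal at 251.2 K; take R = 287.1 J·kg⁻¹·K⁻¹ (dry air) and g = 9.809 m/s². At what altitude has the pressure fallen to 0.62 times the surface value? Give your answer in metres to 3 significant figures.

z ≈ 3510 m

Scale height: H = RT/g = 287.1 × 251.2 / 9.809 = 7352.4 m.
Set P/P₀ = exp(−z/H) = 0.62, so z = −H ln(0.62).
−ln(0.62) = 0.47804; z = 7352.4 × 0.47804 = 3514.7 m.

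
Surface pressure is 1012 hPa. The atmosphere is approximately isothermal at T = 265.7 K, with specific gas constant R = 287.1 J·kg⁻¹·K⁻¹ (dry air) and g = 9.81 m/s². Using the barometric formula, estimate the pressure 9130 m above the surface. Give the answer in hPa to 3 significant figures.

P ≈ 313 hPa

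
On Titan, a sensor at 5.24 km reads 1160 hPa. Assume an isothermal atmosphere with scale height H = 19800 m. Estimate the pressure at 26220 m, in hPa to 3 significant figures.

P ≈ 402 hPa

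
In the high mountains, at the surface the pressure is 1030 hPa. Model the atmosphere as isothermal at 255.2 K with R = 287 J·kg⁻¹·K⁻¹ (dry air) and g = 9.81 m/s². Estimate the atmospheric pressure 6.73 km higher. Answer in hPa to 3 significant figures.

Scale height: H = RT/g = 287 × 255.2 / 9.81 = 7466.1 m.
Barometric formula: P = P₀ exp(−z/H).
z/H = 6730.0/7466.1 = 0.90141; exp(−0.90141) = 0.40600.
P = 1030 × 0.40600 = 418.18 hPa.

P ≈ 418 hPa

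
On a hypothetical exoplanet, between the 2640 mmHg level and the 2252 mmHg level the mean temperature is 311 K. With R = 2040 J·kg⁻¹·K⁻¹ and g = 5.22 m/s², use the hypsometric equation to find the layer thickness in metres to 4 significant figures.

Δz ≈ 19320 m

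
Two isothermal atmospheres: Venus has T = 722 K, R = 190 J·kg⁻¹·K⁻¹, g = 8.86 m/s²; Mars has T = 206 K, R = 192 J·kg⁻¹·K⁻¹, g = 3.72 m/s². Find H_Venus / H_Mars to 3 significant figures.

H_Venus/H_Mars ≈ 1.46

H = RT/g for each body.
H_Venus = 190 × 722 / 8.86 = 15483 m.
H_Mars = 192 × 206 / 3.72 = 10632 m.
H_Venus/H_Mars = 15483/10632 = 1.4563.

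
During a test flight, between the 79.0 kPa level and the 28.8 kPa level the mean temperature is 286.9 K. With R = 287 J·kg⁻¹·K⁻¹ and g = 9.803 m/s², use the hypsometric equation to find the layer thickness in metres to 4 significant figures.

Δz ≈ 8476 m

Hypsometric equation: Δz = (R T̄/g) ln(P₁/P₂).
R T̄/g = 287 × 286.9 / 9.803 = 8399.5 m.
ln(79.0/28.8) = ln(2.7431) = 1.0091.
Δz = 8399.5 × 1.0091 = 8475.9 m.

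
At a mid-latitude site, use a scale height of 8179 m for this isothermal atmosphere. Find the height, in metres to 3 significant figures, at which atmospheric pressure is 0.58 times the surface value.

Set P/P₀ = exp(−z/H) = 0.58, so z = −H ln(0.58).
−ln(0.58) = 0.54473; z = 8179.0 × 0.54473 = 4455.3 m.

z ≈ 4460 m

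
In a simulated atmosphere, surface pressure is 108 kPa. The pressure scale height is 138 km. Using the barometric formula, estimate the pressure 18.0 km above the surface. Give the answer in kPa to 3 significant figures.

Barometric formula: P = P₀ exp(−z/H).
z/H = 18000/138000 = 0.13043; exp(−0.13043) = 0.87772.
P = 108 × 0.87772 = 94.794 kPa.

P ≈ 94.8 kPa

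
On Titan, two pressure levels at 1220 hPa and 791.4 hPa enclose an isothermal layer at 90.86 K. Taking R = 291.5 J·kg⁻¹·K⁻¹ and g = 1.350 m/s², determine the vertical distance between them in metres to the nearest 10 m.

Δz ≈ 8490 m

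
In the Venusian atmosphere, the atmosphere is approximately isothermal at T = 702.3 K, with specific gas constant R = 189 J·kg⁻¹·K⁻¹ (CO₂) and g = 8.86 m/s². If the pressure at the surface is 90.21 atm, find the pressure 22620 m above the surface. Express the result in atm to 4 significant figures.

Scale height: H = RT/g = 189 × 702.3 / 8.86 = 14981 m.
Barometric formula: P = P₀ exp(−z/H).
z/H = 22620/14981 = 1.5099; exp(−1.5099) = 0.22093.
P = 90.21 × 0.22093 = 19.930 atm.

P ≈ 19.93 atm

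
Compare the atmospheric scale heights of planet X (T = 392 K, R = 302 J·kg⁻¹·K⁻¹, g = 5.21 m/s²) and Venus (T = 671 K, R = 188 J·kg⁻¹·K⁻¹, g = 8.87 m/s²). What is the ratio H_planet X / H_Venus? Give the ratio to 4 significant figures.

H_planet X/H_Venus ≈ 1.598

H = RT/g for each body.
H_planet X = 302 × 392 / 5.21 = 22722 m.
H_Venus = 188 × 671 / 8.87 = 14222 m.
H_planet X/H_Venus = 22722/14222 = 1.5977.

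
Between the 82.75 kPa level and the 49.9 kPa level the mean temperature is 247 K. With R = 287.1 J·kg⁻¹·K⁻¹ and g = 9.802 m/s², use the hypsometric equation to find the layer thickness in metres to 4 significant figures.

Δz ≈ 3659 m

Hypsometric equation: Δz = (R T̄/g) ln(P₁/P₂).
R T̄/g = 287.1 × 247 / 9.802 = 7234.6 m.
ln(82.75/49.9) = ln(1.6583) = 0.50579.
Δz = 7234.6 × 0.50579 = 3659.2 m.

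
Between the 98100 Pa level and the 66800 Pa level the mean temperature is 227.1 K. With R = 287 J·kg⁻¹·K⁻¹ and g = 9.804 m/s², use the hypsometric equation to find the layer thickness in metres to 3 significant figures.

Hypsometric equation: Δz = (R T̄/g) ln(P₁/P₂).
R T̄/g = 287 × 227.1 / 9.804 = 6648.1 m.
ln(98100/66800) = ln(1.4686) = 0.38431.
Δz = 6648.1 × 0.38431 = 2554.9 m.

Δz ≈ 2550 m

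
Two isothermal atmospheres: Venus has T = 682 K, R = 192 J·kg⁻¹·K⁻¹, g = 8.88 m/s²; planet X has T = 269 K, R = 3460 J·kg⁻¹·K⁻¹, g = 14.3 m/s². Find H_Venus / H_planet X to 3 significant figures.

H_Venus/H_planet X ≈ 0.227

H = RT/g for each body.
H_Venus = 192 × 682 / 8.88 = 14746 m.
H_planet X = 3460 × 269 / 14.3 = 65087 m.
H_Venus/H_planet X = 14746/65087 = 0.22656.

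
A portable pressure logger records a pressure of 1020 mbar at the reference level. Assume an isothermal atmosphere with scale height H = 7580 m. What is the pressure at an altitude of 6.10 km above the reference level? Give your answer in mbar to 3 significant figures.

P ≈ 456 mbar

Barometric formula: P = P₀ exp(−z/H).
z/H = 6100.0/7580.0 = 0.80475; exp(−0.80475) = 0.44720.
P = 1020 × 0.44720 = 456.14 mbar.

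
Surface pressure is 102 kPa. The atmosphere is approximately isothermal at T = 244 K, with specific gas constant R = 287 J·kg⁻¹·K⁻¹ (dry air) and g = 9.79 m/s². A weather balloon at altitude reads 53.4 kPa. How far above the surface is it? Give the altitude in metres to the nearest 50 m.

z ≈ 4650 m

Scale height: H = RT/g = 287 × 244 / 9.79 = 7153.0 m.
Invert the barometric formula: z = H ln(P₀/P).
P₀/P = 102/53.4 = 1.9101; ln(1.9101) = 0.64716.
z = 7153.0 × 0.64716 = 4629.1 m.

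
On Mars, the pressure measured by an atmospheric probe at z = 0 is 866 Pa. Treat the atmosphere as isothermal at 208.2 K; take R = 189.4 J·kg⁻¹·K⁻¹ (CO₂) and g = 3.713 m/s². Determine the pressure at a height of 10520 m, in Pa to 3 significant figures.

P ≈ 322 Pa

Scale height: H = RT/g = 189.4 × 208.2 / 3.713 = 10620 m.
Barometric formula: P = P₀ exp(−z/H).
z/H = 10520/10620 = 0.99058; exp(−0.99058) = 0.37136.
P = 866 × 0.37136 = 321.60 Pa.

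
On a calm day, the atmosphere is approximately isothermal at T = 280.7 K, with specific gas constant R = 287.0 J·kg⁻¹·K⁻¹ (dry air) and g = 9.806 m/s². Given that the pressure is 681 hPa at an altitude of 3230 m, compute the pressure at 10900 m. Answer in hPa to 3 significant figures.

Scale height: H = RT/g = 287.0 × 280.7 / 9.806 = 8215.5 m.
Between two levels, P₂ = P₁ exp(−Δz/H) with Δz = z₂ − z₁.
Δz = 10900 − 3230.0 = 7670.0 m; Δz/H = 7670.0/8215.5 = 0.93360.
P₂ = 681 × exp(−0.93360) = 681 × 0.39314 = 267.73 hPa.

P ≈ 268 hPa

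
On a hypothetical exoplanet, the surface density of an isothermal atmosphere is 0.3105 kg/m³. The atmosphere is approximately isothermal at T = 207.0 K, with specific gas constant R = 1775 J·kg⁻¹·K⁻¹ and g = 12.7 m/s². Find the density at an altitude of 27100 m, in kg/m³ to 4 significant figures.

ρ ≈ 0.1217 kg/m³

Scale height: H = RT/g = 1775 × 207.0 / 12.7 = 28931 m.
In an isothermal atmosphere, density decays like pressure: ρ = ρ₀ exp(−z/H).
z/H = 27100/28931 = 0.93671; exp(−0.93671) = 0.39192.
ρ = 0.3105 × 0.39192 = 0.12169 kg/m³.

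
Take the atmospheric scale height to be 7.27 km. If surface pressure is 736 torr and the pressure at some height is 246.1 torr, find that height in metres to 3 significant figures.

z ≈ 7960 m

Invert the barometric formula: z = H ln(P₀/P).
P₀/P = 736/246.1 = 2.9907; ln(2.9907) = 1.0955.
z = 7270.0 × 1.0955 = 7964.3 m.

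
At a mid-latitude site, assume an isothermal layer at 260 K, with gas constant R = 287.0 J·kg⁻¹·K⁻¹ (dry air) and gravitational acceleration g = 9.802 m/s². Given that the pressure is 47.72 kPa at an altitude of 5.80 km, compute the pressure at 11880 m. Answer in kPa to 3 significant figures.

P ≈ 21.5 kPa

Scale height: H = RT/g = 287.0 × 260 / 9.802 = 7612.7 m.
Between two levels, P₂ = P₁ exp(−Δz/H) with Δz = z₂ − z₁.
Δz = 11880 − 5800.0 = 6080.0 m; Δz/H = 6080.0/7612.7 = 0.79867.
P₂ = 47.72 × exp(−0.79867) = 47.72 × 0.44993 = 21.471 kPa.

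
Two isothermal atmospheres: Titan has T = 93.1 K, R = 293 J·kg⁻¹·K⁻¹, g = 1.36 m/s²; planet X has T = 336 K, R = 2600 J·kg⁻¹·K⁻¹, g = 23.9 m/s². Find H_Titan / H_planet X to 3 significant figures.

H_Titan/H_planet X ≈ 0.549

H = RT/g for each body.
H_Titan = 293 × 93.1 / 1.36 = 20058 m.
H_planet X = 2600 × 336 / 23.9 = 36552 m.
H_Titan/H_planet X = 20058/36552 = 0.54875.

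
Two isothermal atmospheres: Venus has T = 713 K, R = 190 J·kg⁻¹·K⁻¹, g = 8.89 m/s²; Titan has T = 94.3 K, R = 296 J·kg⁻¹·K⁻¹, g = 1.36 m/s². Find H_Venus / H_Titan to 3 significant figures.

H_Venus/H_Titan ≈ 0.742

H = RT/g for each body.
H_Venus = 190 × 713 / 8.89 = 15238 m.
H_Titan = 296 × 94.3 / 1.36 = 20524 m.
H_Venus/H_Titan = 15238/20524 = 0.74245.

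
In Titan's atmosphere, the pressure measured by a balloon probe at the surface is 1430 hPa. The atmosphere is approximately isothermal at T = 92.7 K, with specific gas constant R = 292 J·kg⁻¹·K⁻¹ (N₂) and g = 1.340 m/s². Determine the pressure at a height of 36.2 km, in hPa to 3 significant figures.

Scale height: H = RT/g = 292 × 92.7 / 1.340 = 20200 m.
Barometric formula: P = P₀ exp(−z/H).
z/H = 36200/20200 = 1.7921; exp(−1.7921) = 0.16661.
P = 1430 × 0.16661 = 238.25 hPa.

P ≈ 238 hPa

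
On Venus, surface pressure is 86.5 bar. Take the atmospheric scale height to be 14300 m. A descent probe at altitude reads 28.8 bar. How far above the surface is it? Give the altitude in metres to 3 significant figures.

Invert the barometric formula: z = H ln(P₀/P).
P₀/P = 86.5/28.8 = 3.0035; ln(3.0035) = 1.0998.
z = 14300 × 1.0998 = 15727 m.

z ≈ 15700 m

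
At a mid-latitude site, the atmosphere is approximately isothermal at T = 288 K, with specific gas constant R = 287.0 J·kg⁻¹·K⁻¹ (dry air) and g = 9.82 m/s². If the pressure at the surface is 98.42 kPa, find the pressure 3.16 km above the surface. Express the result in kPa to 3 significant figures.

P ≈ 67.6 kPa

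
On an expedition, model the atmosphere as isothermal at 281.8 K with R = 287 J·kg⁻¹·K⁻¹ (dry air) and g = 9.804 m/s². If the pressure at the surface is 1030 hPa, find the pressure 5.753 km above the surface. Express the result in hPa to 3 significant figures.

Scale height: H = RT/g = 287 × 281.8 / 9.804 = 8249.3 m.
Barometric formula: P = P₀ exp(−z/H).
z/H = 5753.0/8249.3 = 0.69739; exp(−0.69739) = 0.49788.
P = 1030 × 0.49788 = 512.82 hPa.

P ≈ 513 hPa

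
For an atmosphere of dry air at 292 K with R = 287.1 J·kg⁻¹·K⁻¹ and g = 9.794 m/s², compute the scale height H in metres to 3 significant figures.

H ≈ 8560 m

The scale height of an isothermal atmosphere is H = RT/g.
H = 287.1 × 292 / 9.794 = 83833/9.794 = 8559.6 m.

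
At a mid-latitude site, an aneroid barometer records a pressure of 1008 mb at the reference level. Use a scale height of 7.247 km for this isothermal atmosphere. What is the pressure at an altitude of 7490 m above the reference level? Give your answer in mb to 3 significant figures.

P ≈ 359 mb

Barometric formula: P = P₀ exp(−z/H).
z/H = 7490.0/7247.0 = 1.0335; exp(−1.0335) = 0.35576.
P = 1008 × 0.35576 = 358.61 mb.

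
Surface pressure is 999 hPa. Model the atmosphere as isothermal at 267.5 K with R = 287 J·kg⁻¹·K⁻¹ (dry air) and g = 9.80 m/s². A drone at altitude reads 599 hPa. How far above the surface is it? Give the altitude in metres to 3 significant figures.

z ≈ 4010 m

Scale height: H = RT/g = 287 × 267.5 / 9.80 = 7833.9 m.
Invert the barometric formula: z = H ln(P₀/P).
P₀/P = 999/599 = 1.6678; ln(1.6678) = 0.51151.
z = 7833.9 × 0.51151 = 4007.1 m.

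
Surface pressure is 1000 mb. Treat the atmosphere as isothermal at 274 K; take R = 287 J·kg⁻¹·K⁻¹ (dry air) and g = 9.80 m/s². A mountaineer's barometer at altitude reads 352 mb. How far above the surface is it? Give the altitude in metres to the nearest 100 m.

Scale height: H = RT/g = 287 × 274 / 9.80 = 8024.3 m.
Invert the barometric formula: z = H ln(P₀/P).
P₀/P = 1000/352 = 2.8409; ln(2.8409) = 1.0441.
z = 8024.3 × 1.0441 = 8378.2 m.

z ≈ 8400 m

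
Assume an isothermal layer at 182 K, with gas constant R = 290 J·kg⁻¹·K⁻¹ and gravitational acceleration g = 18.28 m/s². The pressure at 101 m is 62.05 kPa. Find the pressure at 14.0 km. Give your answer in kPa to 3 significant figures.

Scale height: H = RT/g = 290 × 182 / 18.28 = 2887.3 m.
Between two levels, P₂ = P₁ exp(−Δz/H) with Δz = z₂ − z₁.
Δz = 14000 − 101.00 = 13899 m; Δz/H = 13899/2887.3 = 4.8138.
P₂ = 62.05 × exp(−4.8138) = 62.05 × 0.0081170 = 0.50366 kPa.

P ≈ 0.504 kPa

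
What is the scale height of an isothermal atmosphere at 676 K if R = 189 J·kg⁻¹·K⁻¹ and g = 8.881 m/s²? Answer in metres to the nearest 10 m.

H ≈ 14390 m

The scale height of an isothermal atmosphere is H = RT/g.
H = 189 × 676 / 8.881 = 127760/8.881 = 14386 m.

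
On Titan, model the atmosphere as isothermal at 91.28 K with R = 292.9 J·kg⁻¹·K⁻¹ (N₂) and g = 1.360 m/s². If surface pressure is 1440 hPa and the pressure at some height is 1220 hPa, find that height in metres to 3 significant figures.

Scale height: H = RT/g = 292.9 × 91.28 / 1.360 = 19659 m.
Invert the barometric formula: z = H ln(P₀/P).
P₀/P = 1440/1220 = 1.1803; ln(1.1803) = 0.16577.
z = 19659 × 0.16577 = 3258.9 m.

z ≈ 3260 m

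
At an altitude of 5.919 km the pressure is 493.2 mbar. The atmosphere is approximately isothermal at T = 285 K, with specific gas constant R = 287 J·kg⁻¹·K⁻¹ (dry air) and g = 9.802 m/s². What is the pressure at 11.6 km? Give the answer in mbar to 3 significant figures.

P ≈ 250 mbar

Scale height: H = RT/g = 287 × 285 / 9.802 = 8344.7 m.
Between two levels, P₂ = P₁ exp(−Δz/H) with Δz = z₂ − z₁.
Δz = 11600 − 5919.0 = 5681.0 m; Δz/H = 5681.0/8344.7 = 0.68079.
P₂ = 493.2 × exp(−0.68079) = 493.2 × 0.50622 = 249.67 mbar.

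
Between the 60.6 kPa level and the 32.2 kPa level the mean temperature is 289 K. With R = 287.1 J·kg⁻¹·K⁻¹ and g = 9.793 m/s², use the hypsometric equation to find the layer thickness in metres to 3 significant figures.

Δz ≈ 5360 m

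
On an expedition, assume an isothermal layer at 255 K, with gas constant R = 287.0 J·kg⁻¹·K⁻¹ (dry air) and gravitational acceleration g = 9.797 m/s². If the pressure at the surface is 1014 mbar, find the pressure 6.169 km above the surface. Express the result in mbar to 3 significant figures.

Scale height: H = RT/g = 287.0 × 255 / 9.797 = 7470.1 m.
Barometric formula: P = P₀ exp(−z/H).
z/H = 6169.0/7470.1 = 0.82583; exp(−0.82583) = 0.43787.
P = 1014 × 0.43787 = 444.00 mbar.

P ≈ 444 mbar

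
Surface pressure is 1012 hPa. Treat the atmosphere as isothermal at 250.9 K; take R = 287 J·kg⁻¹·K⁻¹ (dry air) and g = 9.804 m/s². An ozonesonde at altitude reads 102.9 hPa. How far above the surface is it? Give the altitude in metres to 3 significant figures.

Scale height: H = RT/g = 287 × 250.9 / 9.804 = 7344.8 m.
Invert the barometric formula: z = H ln(P₀/P).
P₀/P = 1012/102.9 = 9.8348; ln(9.8348) = 2.2859.
z = 7344.8 × 2.2859 = 16789 m.

z ≈ 16800 m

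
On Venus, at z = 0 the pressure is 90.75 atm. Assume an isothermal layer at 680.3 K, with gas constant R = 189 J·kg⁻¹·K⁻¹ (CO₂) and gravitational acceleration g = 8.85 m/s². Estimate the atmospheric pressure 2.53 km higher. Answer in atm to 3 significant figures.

Scale height: H = RT/g = 189 × 680.3 / 8.85 = 14528 m.
Barometric formula: P = P₀ exp(−z/H).
z/H = 2530.0/14528 = 0.17415; exp(−0.17415) = 0.84017.
P = 90.75 × 0.84017 = 76.245 atm.

P ≈ 76.2 atm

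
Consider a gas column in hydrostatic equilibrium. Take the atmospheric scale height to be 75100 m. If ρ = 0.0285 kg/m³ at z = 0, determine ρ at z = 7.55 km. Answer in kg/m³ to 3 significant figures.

ρ ≈ 0.0258 kg/m³

In an isothermal atmosphere, density decays like pressure: ρ = ρ₀ exp(−z/H).
z/H = 7550.0/75100 = 0.10053; exp(−0.10053) = 0.90436.
ρ = 0.0285 × 0.90436 = 0.025774 kg/m³.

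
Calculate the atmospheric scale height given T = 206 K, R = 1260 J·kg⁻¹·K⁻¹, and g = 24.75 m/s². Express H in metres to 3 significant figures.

H ≈ 10500 m

The scale height of an isothermal atmosphere is H = RT/g.
H = 1260 × 206 / 24.75 = 259560/24.75 = 10487 m.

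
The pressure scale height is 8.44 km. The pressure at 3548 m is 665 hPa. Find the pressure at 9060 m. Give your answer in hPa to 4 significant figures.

Between two levels, P₂ = P₁ exp(−Δz/H) with Δz = z₂ − z₁.
Δz = 9060.0 − 3548.0 = 5512.0 m; Δz/H = 5512.0/8440.0 = 0.65308.
P₂ = 665 × exp(−0.65308) = 665 × 0.52044 = 346.09 hPa.

P ≈ 346.1 hPa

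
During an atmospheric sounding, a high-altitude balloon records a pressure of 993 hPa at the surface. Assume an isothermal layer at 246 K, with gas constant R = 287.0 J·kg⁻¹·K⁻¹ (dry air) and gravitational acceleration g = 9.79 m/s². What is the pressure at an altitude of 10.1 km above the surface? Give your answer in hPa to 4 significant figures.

Scale height: H = RT/g = 287.0 × 246 / 9.79 = 7211.6 m.
Barometric formula: P = P₀ exp(−z/H).
z/H = 10100/7211.6 = 1.4005; exp(−1.4005) = 0.24647.
P = 993 × 0.24647 = 244.74 hPa.

P ≈ 244.7 hPa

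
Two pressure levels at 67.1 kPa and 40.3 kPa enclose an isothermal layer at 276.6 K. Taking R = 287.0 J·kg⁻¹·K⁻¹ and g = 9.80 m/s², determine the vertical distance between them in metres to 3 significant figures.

Δz ≈ 4130 m

Hypsometric equation: Δz = (R T̄/g) ln(P₁/P₂).
R T̄/g = 287.0 × 276.6 / 9.80 = 8100.4 m.
ln(67.1/40.3) = ln(1.6650) = 0.50983.
Δz = 8100.4 × 0.50983 = 4129.8 m.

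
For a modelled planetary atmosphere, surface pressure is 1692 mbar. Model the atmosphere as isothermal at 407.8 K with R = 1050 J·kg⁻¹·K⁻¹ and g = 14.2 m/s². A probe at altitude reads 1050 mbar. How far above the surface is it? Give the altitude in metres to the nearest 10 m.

z ≈ 14390 m

Scale height: H = RT/g = 1050 × 407.8 / 14.2 = 30154 m.
Invert the barometric formula: z = H ln(P₀/P).
P₀/P = 1692/1050 = 1.6114; ln(1.6114) = 0.47710.
z = 30154 × 0.47710 = 14386 m.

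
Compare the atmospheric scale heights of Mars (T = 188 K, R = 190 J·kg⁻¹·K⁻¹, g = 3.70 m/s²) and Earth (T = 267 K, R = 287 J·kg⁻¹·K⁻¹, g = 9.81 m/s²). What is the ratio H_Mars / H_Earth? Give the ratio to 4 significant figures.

H_Mars/H_Earth ≈ 1.236

H = RT/g for each body.
H_Mars = 190 × 188 / 3.70 = 9654.1 m.
H_Earth = 287 × 267 / 9.81 = 7811.3 m.
H_Mars/H_Earth = 9654.1/7811.3 = 1.2359.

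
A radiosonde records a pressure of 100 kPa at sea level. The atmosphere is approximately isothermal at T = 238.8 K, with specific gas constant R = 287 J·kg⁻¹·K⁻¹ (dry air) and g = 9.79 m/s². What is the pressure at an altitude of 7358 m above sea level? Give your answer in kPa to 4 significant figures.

Scale height: H = RT/g = 287 × 238.8 / 9.79 = 7000.6 m.
Barometric formula: P = P₀ exp(−z/H).
z/H = 7358.0/7000.6 = 1.0511; exp(−1.0511) = 0.34955.
P = 100 × 0.34955 = 34.955 kPa.

P ≈ 34.96 kPa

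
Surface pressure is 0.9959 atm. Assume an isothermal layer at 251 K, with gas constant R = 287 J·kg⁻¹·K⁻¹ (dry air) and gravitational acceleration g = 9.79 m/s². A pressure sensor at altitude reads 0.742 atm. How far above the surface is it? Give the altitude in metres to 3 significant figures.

Scale height: H = RT/g = 287 × 251 / 9.79 = 7358.2 m.
Invert the barometric formula: z = H ln(P₀/P).
P₀/P = 0.9959/0.742 = 1.3422; ln(1.3422) = 0.29431.
z = 7358.2 × 0.29431 = 2165.6 m.

z ≈ 2170 m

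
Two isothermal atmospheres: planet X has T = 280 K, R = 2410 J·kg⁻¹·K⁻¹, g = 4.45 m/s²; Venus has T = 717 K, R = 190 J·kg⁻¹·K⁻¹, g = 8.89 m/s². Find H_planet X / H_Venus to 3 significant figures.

H = RT/g for each body.
H_planet X = 2410 × 280 / 4.45 = 151640 m.
H_Venus = 190 × 717 / 8.89 = 15324 m.
H_planet X/H_Venus = 151640/15324 = 9.8956.

H_planet X/H_Venus ≈ 9.90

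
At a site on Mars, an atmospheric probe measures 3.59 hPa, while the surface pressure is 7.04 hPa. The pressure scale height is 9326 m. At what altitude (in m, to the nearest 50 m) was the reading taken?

Invert the barometric formula: z = H ln(P₀/P).
P₀/P = 7.04/3.59 = 1.9610; ln(1.9610) = 0.67345.
z = 9326.0 × 0.67345 = 6280.6 m.

z ≈ 6300 m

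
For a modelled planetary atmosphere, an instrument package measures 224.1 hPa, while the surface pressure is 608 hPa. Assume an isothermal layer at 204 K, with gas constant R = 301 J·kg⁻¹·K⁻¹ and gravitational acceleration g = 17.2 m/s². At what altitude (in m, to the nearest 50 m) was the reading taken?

z ≈ 3550 m

Scale height: H = RT/g = 301 × 204 / 17.2 = 3570.0 m.
Invert the barometric formula: z = H ln(P₀/P).
P₀/P = 608/224.1 = 2.7131; ln(2.7131) = 0.99809.
z = 3570.0 × 0.99809 = 3563.2 m.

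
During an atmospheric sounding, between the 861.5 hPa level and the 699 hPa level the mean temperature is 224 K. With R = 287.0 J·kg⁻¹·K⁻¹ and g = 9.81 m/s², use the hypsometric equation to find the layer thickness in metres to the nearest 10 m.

Hypsometric equation: Δz = (R T̄/g) ln(P₁/P₂).
R T̄/g = 287.0 × 224 / 9.81 = 6553.3 m.
ln(861.5/699) = ln(1.2325) = 0.20904.
Δz = 6553.3 × 0.20904 = 1369.9 m.

Δz ≈ 1370 m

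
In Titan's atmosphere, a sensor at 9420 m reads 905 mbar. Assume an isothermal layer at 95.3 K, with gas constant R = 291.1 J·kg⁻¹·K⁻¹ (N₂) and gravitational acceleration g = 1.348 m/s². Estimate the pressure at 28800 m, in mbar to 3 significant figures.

P ≈ 353 mbar

Scale height: H = RT/g = 291.1 × 95.3 / 1.348 = 20580 m.
Between two levels, P₂ = P₁ exp(−Δz/H) with Δz = z₂ − z₁.
Δz = 28800 − 9420.0 = 19380 m; Δz/H = 19380/20580 = 0.94169.
P₂ = 905 × exp(−0.94169) = 905 × 0.38997 = 352.92 mbar.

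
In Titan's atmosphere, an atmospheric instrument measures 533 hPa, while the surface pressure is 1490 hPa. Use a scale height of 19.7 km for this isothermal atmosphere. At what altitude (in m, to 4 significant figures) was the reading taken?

Invert the barometric formula: z = H ln(P₀/P).
P₀/P = 1490/533 = 2.7955; ln(2.7955) = 1.0280.
z = 19700 × 1.0280 = 20252 m.

z ≈ 20250 m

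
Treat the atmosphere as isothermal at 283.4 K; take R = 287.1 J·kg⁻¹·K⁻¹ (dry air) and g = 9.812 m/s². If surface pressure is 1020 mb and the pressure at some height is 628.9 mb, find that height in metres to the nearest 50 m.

z ≈ 4000 m

Scale height: H = RT/g = 287.1 × 283.4 / 9.812 = 8292.3 m.
Invert the barometric formula: z = H ln(P₀/P).
P₀/P = 1020/628.9 = 1.6219; ln(1.6219) = 0.48360.
z = 8292.3 × 0.48360 = 4010.2 m.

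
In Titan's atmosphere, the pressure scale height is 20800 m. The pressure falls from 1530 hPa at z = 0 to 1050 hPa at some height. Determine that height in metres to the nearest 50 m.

Invert the barometric formula: z = H ln(P₀/P).
P₀/P = 1530/1050 = 1.4571; ln(1.4571) = 0.37645.
z = 20800 × 0.37645 = 7830.2 m.

z ≈ 7850 m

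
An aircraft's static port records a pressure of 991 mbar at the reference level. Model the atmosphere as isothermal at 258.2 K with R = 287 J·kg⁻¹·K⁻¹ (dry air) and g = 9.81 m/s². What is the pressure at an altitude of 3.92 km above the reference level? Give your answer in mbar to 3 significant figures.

P ≈ 590 mbar

Scale height: H = RT/g = 287 × 258.2 / 9.81 = 7553.9 m.
Barometric formula: P = P₀ exp(−z/H).
z/H = 3920.0/7553.9 = 0.51894; exp(−0.51894) = 0.59515.
P = 991 × 0.59515 = 589.79 mbar.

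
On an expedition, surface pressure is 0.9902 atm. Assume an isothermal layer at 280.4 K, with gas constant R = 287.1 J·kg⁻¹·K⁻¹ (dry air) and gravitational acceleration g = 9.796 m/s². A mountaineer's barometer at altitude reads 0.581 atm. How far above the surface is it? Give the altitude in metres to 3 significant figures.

Scale height: H = RT/g = 287.1 × 280.4 / 9.796 = 8217.9 m.
Invert the barometric formula: z = H ln(P₀/P).
P₀/P = 0.9902/0.581 = 1.7043; ln(1.7043) = 0.53315.
z = 8217.9 × 0.53315 = 4381.4 m.

z ≈ 4380 m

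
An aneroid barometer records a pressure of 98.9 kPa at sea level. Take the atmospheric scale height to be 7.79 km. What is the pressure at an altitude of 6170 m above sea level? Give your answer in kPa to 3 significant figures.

P ≈ 44.8 kPa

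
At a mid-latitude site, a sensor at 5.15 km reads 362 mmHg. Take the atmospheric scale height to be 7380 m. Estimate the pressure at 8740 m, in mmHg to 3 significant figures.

Between two levels, P₂ = P₁ exp(−Δz/H) with Δz = z₂ − z₁.
Δz = 8740.0 − 5150.0 = 3590.0 m; Δz/H = 3590.0/7380.0 = 0.48645.
P₂ = 362 × exp(−0.48645) = 362 × 0.61481 = 222.56 mmHg.

P ≈ 223 mmHg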